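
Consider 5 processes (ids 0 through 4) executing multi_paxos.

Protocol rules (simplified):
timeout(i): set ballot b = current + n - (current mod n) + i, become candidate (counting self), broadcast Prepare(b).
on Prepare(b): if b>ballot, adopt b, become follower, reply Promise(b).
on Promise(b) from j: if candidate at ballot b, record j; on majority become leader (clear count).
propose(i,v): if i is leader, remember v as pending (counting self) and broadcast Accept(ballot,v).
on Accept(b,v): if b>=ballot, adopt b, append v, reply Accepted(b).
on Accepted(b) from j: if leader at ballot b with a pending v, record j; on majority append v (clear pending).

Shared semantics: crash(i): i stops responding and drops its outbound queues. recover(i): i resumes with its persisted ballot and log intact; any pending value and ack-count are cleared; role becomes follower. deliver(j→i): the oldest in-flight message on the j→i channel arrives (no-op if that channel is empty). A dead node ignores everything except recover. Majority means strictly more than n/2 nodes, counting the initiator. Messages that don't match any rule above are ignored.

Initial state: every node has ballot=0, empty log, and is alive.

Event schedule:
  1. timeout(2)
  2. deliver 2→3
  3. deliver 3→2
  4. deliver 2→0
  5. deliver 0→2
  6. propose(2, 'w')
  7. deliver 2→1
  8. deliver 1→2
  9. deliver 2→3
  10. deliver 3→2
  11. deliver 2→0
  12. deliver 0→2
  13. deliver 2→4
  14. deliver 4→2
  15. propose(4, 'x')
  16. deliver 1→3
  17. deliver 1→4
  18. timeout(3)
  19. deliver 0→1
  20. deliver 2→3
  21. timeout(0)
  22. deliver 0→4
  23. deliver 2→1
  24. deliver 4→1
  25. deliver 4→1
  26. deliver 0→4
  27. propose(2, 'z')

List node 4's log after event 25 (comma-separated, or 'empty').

empty

e1 timeout(2): 2[cand,b=7,-]
e2 deliver 2→3: 3[foll,b=7,-]
e3 deliver 3→2: ·
e4 deliver 2→0: 0[foll,b=7,-]
e5 deliver 0→2: 2[lead,b=7,-]
e6 propose(2,'w'): ·
e7 deliver 2→1: 1[foll,b=7,-]
e8 deliver 1→2: ·
e9 deliver 2→3: 3[foll,b=7,w]
e10 deliver 3→2: ·
e11 deliver 2→0: 0[foll,b=7,w]
e12 deliver 0→2: 2[lead,b=7,w]
e13 deliver 2→4: 4[foll,b=7,-]
e14 deliver 4→2: ·
e15 propose(4,'x'): ·
e16 deliver 1→3: ·
e17 deliver 1→4: ·
e18 timeout(3): 3[cand,b=13,w]
e19 deliver 0→1: ·
e20 deliver 2→3: ·
e21 timeout(0): 0[cand,b=10,w]
e22 deliver 0→4: 4[foll,b=10,-]
e23 deliver 2→1: 1[foll,b=7,w]
e24 deliver 4→1: ·
e25 deliver 4→1: ·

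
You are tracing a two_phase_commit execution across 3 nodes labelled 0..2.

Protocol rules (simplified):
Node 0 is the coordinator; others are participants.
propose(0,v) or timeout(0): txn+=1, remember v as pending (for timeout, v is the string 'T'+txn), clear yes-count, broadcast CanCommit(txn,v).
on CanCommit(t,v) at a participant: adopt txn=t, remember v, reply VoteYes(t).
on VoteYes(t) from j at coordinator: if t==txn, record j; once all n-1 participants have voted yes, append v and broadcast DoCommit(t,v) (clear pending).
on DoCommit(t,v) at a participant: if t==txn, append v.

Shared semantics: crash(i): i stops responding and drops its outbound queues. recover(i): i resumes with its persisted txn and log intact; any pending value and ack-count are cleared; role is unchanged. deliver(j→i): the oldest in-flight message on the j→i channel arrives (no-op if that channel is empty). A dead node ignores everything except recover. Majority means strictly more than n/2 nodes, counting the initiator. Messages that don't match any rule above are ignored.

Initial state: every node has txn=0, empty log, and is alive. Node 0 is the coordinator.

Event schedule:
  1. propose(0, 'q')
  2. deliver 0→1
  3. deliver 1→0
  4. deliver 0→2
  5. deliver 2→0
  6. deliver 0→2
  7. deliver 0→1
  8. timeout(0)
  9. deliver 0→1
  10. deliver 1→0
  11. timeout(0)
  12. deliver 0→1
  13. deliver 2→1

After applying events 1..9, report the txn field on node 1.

after 1 — propose(0,'q'): n0:coor/t1/[-]
after 2 — deliver 0→1: n1:part/t1/[-]
after 3 — deliver 1→0: ·
after 4 — deliver 0→2: n2:part/t1/[-]
after 5 — deliver 2→0: n0:coor/t1/[q]
after 6 — deliver 0→2: n2:part/t1/[q]
after 7 — deliver 0→1: n1:part/t1/[q]
after 8 — timeout(0): n0:coor/t2/[q]
after 9 — deliver 0→1: n1:part/t2/[q]

2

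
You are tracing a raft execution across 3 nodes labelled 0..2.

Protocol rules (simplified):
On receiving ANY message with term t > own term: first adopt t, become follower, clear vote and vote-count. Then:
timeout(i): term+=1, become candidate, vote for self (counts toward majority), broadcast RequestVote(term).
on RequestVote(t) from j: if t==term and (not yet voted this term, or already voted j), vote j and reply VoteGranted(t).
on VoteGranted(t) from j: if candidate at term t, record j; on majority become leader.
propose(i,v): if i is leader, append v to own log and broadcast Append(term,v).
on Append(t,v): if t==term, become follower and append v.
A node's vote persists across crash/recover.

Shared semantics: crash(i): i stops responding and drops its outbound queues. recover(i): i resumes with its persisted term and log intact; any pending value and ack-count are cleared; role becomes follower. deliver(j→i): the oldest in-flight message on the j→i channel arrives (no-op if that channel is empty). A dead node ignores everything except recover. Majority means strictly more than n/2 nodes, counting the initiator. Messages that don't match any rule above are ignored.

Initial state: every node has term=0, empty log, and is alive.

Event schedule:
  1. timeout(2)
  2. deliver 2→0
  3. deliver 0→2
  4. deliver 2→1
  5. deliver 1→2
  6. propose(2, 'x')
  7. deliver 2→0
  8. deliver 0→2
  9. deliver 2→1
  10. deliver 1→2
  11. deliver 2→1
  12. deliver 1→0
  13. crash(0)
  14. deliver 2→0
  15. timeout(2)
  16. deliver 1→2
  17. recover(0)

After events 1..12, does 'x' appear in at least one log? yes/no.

step 1 timeout(2): 2={cand,t=1,log=-}
step 2 deliver 2→0: 0={foll,t=1,log=-}
step 3 deliver 0→2: 2={lead,t=1,log=-}
step 4 deliver 2→1: 1={foll,t=1,log=-}
step 5 deliver 1→2: —
step 6 propose(2,'x'): 2={lead,t=1,log=x}
step 7 deliver 2→0: 0={foll,t=1,log=x}
step 8 deliver 0→2: —
step 9 deliver 2→1: 1={foll,t=1,log=x}
step 10 deliver 1→2: —
step 11 deliver 2→1: —
step 12 deliver 1→0: —

yes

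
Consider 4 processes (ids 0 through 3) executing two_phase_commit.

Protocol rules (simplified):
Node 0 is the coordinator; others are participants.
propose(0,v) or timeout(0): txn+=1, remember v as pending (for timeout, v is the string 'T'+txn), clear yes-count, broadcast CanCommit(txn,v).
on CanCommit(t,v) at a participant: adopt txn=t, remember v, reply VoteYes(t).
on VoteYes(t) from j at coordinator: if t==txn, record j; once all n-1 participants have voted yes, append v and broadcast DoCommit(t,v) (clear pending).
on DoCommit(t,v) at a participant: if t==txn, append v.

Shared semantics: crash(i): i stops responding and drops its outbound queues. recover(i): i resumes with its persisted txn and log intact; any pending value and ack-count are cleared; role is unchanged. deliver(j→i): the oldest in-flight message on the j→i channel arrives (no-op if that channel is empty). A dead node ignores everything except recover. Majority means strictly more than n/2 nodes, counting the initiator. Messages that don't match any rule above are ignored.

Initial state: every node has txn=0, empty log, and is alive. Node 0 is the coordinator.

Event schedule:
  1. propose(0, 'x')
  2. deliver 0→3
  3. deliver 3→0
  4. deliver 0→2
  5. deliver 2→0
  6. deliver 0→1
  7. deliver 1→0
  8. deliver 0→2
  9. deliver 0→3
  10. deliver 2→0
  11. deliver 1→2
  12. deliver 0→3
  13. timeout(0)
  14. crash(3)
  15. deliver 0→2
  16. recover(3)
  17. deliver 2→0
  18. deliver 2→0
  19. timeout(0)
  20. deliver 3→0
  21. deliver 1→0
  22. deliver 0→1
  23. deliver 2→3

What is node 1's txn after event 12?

after 1 — propose(0,'x'): n0:coor/t1/[-]
after 2 — deliver 0→3: n3:part/t1/[-]
after 3 — deliver 3→0: ·
after 4 — deliver 0→2: n2:part/t1/[-]
after 5 — deliver 2→0: ·
after 6 — deliver 0→1: n1:part/t1/[-]
after 7 — deliver 1→0: n0:coor/t1/[x]
after 8 — deliver 0→2: n2:part/t1/[x]
after 9 — deliver 0→3: n3:part/t1/[x]
after 10 — deliver 2→0: ·
after 11 — deliver 1→2: ·
after 12 — deliver 0→3: ·

1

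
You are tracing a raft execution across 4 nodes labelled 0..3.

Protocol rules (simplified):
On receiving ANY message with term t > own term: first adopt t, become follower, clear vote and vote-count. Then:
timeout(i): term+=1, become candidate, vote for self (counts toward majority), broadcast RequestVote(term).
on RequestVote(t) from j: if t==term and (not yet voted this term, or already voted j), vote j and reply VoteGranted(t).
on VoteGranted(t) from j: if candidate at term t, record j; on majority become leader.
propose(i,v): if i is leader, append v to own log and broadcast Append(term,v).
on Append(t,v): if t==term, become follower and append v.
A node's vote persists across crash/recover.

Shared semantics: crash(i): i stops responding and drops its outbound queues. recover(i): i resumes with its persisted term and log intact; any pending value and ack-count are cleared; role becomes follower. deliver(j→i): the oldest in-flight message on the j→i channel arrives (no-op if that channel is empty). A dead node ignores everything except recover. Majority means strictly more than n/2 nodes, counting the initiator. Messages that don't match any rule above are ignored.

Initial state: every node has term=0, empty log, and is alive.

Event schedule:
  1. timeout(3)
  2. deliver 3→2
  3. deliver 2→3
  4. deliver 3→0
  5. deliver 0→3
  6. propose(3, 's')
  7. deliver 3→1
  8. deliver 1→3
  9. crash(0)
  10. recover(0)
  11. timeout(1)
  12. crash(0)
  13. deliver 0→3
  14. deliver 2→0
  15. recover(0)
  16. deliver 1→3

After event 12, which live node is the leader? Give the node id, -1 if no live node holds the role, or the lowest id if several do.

3

1. timeout(3):  <3:cand t1 ->
2. deliver 3→2:  <2:foll t1 ->
3. deliver 2→3:  nop
4. deliver 3→0:  <0:foll t1 ->
5. deliver 0→3:  <3:lead t1 ->
6. propose(3,'s'):  <3:lead t1 s>
7. deliver 3→1:  <1:foll t1 ->
8. deliver 1→3:  nop
9. crash(0):  <0:✗foll t1 ->
10. recover(0):  <0:foll t1 ->
11. timeout(1):  <1:cand t2 ->
12. crash(0):  <0:✗foll t1 ->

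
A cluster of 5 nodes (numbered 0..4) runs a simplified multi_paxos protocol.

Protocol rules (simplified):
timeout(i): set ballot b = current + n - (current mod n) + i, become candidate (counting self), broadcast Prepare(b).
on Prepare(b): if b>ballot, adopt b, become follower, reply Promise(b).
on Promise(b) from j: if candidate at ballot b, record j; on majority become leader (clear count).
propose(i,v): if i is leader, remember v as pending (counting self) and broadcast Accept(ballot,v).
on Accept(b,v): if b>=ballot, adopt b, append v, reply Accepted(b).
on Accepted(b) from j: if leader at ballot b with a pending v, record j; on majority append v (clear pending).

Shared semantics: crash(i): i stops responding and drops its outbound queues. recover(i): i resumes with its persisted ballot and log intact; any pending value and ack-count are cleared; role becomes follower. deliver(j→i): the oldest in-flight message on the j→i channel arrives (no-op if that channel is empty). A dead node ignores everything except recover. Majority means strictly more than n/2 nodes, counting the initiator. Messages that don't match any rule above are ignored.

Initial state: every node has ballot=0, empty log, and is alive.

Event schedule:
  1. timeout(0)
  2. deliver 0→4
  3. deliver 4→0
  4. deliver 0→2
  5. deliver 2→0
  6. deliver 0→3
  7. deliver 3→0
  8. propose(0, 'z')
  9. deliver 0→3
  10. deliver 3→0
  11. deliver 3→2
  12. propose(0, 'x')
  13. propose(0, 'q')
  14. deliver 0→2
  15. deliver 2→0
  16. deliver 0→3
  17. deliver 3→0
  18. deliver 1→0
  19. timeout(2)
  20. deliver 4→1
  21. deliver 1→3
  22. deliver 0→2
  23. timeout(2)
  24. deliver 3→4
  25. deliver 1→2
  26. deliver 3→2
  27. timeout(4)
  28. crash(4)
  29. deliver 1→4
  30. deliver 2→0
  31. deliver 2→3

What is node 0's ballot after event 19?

5

after 1 — timeout(0): n0:cand/b5/[-]
after 2 — deliver 0→4: n4:foll/b5/[-]
after 3 — deliver 4→0: ·
after 4 — deliver 0→2: n2:foll/b5/[-]
after 5 — deliver 2→0: n0:lead/b5/[-]
after 6 — deliver 0→3: n3:foll/b5/[-]
after 7 — deliver 3→0: ·
after 8 — propose(0,'z'): ·
after 9 — deliver 0→3: n3:foll/b5/[z]
after 10 — deliver 3→0: ·
after 11 — deliver 3→2: ·
after 12 — propose(0,'x'): ·
after 13 — propose(0,'q'): ·
after 14 — deliver 0→2: n2:foll/b5/[z]
after 15 — deliver 2→0: ·
after 16 — deliver 0→3: n3:foll/b5/[z,x]
after 17 — deliver 3→0: n0:lead/b5/[q]
after 18 — deliver 1→0: ·
after 19 — timeout(2): n2:cand/b12/[z]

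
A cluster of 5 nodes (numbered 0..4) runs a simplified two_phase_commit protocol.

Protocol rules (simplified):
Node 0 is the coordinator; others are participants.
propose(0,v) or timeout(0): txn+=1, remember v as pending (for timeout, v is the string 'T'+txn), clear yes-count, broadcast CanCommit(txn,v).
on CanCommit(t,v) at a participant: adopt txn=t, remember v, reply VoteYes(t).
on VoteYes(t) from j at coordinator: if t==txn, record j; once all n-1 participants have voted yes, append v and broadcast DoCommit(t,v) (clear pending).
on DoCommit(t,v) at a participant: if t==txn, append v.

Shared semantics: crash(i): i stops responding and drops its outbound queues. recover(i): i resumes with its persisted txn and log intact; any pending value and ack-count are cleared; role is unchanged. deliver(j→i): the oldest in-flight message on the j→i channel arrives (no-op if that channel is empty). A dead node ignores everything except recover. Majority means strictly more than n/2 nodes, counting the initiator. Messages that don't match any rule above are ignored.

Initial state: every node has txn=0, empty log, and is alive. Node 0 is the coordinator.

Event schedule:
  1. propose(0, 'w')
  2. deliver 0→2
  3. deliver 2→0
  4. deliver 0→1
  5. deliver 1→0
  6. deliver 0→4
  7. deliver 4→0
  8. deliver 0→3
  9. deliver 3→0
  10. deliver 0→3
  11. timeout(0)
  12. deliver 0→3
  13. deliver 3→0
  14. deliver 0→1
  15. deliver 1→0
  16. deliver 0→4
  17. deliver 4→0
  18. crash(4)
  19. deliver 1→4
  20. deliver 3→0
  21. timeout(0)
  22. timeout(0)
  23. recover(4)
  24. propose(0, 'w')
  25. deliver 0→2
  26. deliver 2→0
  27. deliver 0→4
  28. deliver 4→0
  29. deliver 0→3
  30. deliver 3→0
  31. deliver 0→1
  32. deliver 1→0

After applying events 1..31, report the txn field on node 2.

e1 propose(0,'w'): 0[coor,t=1,-]
e2 deliver 0→2: 2[part,t=1,-]
e3 deliver 2→0: ·
e4 deliver 0→1: 1[part,t=1,-]
e5 deliver 1→0: ·
e6 deliver 0→4: 4[part,t=1,-]
e7 deliver 4→0: ·
e8 deliver 0→3: 3[part,t=1,-]
e9 deliver 3→0: 0[coor,t=1,w]
e10 deliver 0→3: 3[part,t=1,w]
e11 timeout(0): 0[coor,t=2,w]
e12 deliver 0→3: 3[part,t=2,w]
e13 deliver 3→0: ·
e14 deliver 0→1: 1[part,t=1,w]
e15 deliver 1→0: ·
e16 deliver 0→4: 4[part,t=1,w]
e17 deliver 4→0: ·
e18 crash(4): 4[✗part,t=1,w]
e19 deliver 1→4: ·
e20 deliver 3→0: ·
e21 timeout(0): 0[coor,t=3,w]
e22 timeout(0): 0[coor,t=4,w]
e23 recover(4): 4[part,t=1,w]
e24 propose(0,'w'): 0[coor,t=5,w]
e25 deliver 0→2: 2[part,t=1,w]
e26 deliver 2→0: ·
e27 deliver 0→4: 4[part,t=2,w]
e28 deliver 4→0: ·
e29 deliver 0→3: 3[part,t=3,w]
e30 deliver 3→0: ·
e31 deliver 0→1: 1[part,t=2,w]

1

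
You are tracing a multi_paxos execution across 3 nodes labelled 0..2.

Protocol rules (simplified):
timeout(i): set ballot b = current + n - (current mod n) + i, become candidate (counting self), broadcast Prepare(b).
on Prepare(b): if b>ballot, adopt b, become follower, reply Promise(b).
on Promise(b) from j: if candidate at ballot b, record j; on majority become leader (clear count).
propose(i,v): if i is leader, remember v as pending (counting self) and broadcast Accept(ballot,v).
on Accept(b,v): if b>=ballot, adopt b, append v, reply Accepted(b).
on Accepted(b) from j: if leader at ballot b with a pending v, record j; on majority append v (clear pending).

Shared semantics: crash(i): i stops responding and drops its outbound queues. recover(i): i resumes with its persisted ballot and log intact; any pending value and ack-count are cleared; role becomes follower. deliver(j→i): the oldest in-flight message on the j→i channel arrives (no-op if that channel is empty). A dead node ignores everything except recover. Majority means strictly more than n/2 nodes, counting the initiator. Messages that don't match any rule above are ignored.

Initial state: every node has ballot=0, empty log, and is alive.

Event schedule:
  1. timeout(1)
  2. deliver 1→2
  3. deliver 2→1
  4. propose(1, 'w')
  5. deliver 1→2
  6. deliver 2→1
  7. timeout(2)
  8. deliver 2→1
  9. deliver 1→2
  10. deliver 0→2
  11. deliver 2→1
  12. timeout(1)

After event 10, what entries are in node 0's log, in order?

empty

step 1 timeout(1): 1={cand,b=4,log=-}
step 2 deliver 1→2: 2={foll,b=4,log=-}
step 3 deliver 2→1: 1={lead,b=4,log=-}
step 4 propose(1,'w'): —
step 5 deliver 1→2: 2={foll,b=4,log=w}
step 6 deliver 2→1: 1={lead,b=4,log=w}
step 7 timeout(2): 2={cand,b=8,log=w}
step 8 deliver 2→1: 1={foll,b=8,log=w}
step 9 deliver 1→2: 2={lead,b=8,log=w}
step 10 deliver 0→2: —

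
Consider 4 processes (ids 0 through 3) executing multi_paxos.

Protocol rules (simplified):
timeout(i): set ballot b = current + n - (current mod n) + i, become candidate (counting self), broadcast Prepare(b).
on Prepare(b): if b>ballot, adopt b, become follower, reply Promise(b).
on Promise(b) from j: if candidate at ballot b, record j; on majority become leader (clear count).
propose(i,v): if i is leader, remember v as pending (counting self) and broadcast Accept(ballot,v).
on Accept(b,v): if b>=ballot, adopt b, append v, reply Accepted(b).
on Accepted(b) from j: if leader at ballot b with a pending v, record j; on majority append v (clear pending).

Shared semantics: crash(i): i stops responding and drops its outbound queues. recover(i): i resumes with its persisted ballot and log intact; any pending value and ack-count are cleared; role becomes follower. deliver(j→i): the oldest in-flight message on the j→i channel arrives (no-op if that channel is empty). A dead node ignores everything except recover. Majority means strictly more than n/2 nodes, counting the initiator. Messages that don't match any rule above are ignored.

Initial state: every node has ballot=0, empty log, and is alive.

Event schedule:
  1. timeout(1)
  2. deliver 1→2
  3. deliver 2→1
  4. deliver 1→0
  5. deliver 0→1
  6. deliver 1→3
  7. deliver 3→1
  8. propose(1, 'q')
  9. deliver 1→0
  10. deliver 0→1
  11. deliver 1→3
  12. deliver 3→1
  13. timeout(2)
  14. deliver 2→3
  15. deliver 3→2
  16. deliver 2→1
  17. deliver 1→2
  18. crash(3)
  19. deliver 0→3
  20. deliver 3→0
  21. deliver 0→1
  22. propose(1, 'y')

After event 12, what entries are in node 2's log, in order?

1. timeout(1):  <1:cand b5 ->
2. deliver 1→2:  <2:foll b5 ->
3. deliver 2→1:  nop
4. deliver 1→0:  <0:foll b5 ->
5. deliver 0→1:  <1:lead b5 ->
6. deliver 1→3:  <3:foll b5 ->
7. deliver 3→1:  nop
8. propose(1,'q'):  nop
9. deliver 1→0:  <0:foll b5 q>
10. deliver 0→1:  nop
11. deliver 1→3:  <3:foll b5 q>
12. deliver 3→1:  <1:lead b5 q>

empty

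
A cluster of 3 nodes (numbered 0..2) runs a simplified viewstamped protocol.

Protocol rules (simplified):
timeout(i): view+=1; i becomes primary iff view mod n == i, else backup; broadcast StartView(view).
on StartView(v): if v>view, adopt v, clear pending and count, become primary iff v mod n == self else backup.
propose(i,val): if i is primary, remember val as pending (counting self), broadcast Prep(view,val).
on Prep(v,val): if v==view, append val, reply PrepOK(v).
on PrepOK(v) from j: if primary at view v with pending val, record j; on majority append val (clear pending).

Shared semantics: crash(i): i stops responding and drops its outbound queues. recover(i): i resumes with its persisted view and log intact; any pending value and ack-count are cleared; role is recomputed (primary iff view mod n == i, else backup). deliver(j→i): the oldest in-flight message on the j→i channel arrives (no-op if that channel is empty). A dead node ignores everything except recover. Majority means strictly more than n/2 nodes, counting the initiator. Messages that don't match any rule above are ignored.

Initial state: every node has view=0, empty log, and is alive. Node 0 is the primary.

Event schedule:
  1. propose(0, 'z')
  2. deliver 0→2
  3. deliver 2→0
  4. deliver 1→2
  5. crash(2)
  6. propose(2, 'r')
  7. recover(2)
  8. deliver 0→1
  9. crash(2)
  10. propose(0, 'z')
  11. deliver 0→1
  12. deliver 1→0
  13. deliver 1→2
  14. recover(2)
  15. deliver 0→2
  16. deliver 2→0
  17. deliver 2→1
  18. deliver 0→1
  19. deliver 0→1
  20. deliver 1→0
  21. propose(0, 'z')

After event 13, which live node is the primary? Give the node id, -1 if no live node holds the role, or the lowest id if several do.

0

after 1 — propose(0,'z'): ·
after 2 — deliver 0→2: n2:back/v0/[z]
after 3 — deliver 2→0: n0:prim/v0/[z]
after 4 — deliver 1→2: ·
after 5 — crash(2): n2:✗back/v0/[z]
after 6 — propose(2,'r'): ·
after 7 — recover(2): n2:back/v0/[z]
after 8 — deliver 0→1: n1:back/v0/[z]
after 9 — crash(2): n2:✗back/v0/[z]
after 10 — propose(0,'z'): ·
after 11 — deliver 0→1: n1:back/v0/[z,z]
after 12 — deliver 1→0: n0:prim/v0/[z,z]
after 13 — deliver 1→2: ·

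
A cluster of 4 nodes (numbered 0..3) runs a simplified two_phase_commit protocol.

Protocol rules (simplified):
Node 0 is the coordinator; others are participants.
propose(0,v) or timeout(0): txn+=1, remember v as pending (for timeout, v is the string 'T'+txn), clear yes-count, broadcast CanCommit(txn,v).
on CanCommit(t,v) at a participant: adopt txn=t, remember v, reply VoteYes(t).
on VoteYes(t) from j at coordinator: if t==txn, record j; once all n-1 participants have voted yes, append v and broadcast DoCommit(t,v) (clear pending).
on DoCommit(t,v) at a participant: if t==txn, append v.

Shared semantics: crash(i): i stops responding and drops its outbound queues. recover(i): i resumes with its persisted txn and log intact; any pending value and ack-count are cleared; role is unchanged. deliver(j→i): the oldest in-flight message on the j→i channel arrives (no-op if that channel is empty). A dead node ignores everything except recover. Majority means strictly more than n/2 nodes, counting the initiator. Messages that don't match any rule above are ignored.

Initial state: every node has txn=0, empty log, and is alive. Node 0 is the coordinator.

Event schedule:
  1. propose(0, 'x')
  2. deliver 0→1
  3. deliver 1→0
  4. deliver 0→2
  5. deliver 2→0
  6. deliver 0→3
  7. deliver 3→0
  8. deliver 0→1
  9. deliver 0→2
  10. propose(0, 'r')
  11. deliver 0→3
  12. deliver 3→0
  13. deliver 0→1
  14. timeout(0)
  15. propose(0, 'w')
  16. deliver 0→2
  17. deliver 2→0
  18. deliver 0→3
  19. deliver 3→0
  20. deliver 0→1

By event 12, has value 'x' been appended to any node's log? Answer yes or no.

[1] propose(0,'x') → N0(coor t1 [-])
[2] deliver 0→1 → N1(part t1 [-])
[3] deliver 1→0 → ∅
[4] deliver 0→2 → N2(part t1 [-])
[5] deliver 2→0 → ∅
[6] deliver 0→3 → N3(part t1 [-])
[7] deliver 3→0 → N0(coor t1 [x])
[8] deliver 0→1 → N1(part t1 [x])
[9] deliver 0→2 → N2(part t1 [x])
[10] propose(0,'r') → N0(coor t2 [x])
[11] deliver 0→3 → N3(part t1 [x])
[12] deliver 3→0 → ∅

yes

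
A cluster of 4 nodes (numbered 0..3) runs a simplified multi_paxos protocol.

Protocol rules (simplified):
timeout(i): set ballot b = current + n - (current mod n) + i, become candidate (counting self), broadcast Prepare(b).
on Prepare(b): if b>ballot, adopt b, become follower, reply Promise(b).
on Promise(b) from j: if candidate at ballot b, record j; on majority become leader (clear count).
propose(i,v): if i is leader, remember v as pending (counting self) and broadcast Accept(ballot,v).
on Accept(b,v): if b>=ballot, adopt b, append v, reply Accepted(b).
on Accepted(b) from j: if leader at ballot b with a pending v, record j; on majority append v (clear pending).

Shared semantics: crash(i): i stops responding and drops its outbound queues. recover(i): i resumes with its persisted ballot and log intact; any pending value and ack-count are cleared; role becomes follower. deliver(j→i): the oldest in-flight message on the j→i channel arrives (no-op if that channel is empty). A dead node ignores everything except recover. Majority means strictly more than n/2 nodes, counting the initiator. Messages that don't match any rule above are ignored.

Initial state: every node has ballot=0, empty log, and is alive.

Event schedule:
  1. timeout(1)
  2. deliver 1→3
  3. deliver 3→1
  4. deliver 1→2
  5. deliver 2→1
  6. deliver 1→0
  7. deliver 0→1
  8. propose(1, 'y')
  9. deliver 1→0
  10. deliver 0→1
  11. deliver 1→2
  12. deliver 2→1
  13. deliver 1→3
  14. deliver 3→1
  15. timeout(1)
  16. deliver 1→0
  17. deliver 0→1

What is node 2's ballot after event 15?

5

after 1 — timeout(1): n1:cand/b5/[-]
after 2 — deliver 1→3: n3:foll/b5/[-]
after 3 — deliver 3→1: ·
after 4 — deliver 1→2: n2:foll/b5/[-]
after 5 — deliver 2→1: n1:lead/b5/[-]
after 6 — deliver 1→0: n0:foll/b5/[-]
after 7 — deliver 0→1: ·
after 8 — propose(1,'y'): ·
after 9 — deliver 1→0: n0:foll/b5/[y]
after 10 — deliver 0→1: ·
after 11 — deliver 1→2: n2:foll/b5/[y]
after 12 — deliver 2→1: n1:lead/b5/[y]
after 13 — deliver 1→3: n3:foll/b5/[y]
after 14 — deliver 3→1: ·
after 15 — timeout(1): n1:cand/b9/[y]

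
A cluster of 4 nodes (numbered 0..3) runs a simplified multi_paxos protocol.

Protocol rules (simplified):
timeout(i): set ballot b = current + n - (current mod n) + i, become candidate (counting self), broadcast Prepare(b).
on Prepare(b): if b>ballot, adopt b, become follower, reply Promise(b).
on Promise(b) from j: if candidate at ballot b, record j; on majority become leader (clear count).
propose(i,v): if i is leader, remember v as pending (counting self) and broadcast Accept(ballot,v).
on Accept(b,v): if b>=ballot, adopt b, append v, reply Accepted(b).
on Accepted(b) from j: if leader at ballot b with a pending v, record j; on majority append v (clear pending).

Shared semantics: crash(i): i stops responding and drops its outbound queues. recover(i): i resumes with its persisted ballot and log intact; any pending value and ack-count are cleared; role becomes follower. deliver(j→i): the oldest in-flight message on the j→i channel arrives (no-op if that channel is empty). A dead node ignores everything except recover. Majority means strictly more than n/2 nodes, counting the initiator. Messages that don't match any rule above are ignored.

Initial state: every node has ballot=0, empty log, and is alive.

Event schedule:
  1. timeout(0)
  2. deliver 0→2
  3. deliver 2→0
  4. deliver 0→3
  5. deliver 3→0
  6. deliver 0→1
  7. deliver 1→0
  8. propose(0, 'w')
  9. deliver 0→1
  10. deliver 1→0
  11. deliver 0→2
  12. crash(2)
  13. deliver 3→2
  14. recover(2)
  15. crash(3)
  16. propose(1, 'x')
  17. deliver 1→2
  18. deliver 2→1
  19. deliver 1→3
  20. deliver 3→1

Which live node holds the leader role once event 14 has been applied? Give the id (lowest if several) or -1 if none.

1. timeout(0):  <0:cand b4 ->
2. deliver 0→2:  <2:foll b4 ->
3. deliver 2→0:  nop
4. deliver 0→3:  <3:foll b4 ->
5. deliver 3→0:  <0:lead b4 ->
6. deliver 0→1:  <1:foll b4 ->
7. deliver 1→0:  nop
8. propose(0,'w'):  nop
9. deliver 0→1:  <1:foll b4 w>
10. deliver 1→0:  nop
11. deliver 0→2:  <2:foll b4 w>
12. crash(2):  <2:✗foll b4 w>
13. deliver 3→2:  nop
14. recover(2):  <2:foll b4 w>

0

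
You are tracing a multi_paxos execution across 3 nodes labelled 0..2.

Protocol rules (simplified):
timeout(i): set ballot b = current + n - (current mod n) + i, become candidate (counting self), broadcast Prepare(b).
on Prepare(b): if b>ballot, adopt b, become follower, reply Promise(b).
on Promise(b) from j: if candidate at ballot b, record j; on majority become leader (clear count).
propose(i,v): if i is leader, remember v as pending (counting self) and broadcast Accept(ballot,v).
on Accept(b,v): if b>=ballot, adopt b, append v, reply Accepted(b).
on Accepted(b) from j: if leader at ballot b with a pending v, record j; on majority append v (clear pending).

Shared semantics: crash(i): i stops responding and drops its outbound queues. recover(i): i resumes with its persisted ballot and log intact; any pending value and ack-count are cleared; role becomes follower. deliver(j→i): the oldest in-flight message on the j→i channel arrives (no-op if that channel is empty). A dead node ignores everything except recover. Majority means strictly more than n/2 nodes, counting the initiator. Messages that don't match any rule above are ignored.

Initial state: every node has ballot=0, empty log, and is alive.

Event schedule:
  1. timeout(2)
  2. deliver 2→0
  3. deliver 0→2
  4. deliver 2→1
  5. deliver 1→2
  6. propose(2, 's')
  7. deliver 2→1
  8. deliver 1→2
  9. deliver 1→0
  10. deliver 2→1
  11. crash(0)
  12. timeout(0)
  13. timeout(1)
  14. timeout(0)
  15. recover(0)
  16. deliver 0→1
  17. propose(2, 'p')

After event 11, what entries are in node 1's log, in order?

e1 timeout(2): 2[cand,b=5,-]
e2 deliver 2→0: 0[foll,b=5,-]
e3 deliver 0→2: 2[lead,b=5,-]
e4 deliver 2→1: 1[foll,b=5,-]
e5 deliver 1→2: ·
e6 propose(2,'s'): ·
e7 deliver 2→1: 1[foll,b=5,s]
e8 deliver 1→2: 2[lead,b=5,s]
e9 deliver 1→0: ·
e10 deliver 2→1: ·
e11 crash(0): 0[✗foll,b=5,-]

s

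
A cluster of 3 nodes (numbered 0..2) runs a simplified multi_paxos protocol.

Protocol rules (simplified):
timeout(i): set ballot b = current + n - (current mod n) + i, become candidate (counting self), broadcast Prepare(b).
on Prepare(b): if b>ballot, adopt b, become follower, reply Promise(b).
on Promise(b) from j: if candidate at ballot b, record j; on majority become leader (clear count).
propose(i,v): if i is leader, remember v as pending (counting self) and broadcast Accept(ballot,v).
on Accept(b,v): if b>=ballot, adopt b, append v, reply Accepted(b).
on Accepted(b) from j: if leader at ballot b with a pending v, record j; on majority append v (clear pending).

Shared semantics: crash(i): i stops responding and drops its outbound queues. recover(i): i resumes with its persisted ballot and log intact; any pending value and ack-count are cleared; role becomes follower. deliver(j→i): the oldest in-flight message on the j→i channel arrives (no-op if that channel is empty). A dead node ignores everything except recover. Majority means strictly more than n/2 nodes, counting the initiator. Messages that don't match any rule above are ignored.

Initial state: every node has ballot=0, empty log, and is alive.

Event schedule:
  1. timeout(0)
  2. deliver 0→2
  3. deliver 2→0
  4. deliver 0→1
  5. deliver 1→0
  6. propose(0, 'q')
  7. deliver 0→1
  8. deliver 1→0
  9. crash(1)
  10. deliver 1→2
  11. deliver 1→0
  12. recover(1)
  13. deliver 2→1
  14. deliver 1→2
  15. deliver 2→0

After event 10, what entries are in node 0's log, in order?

q

after 1 — timeout(0): n0:cand/b3/[-]
after 2 — deliver 0→2: n2:foll/b3/[-]
after 3 — deliver 2→0: n0:lead/b3/[-]
after 4 — deliver 0→1: n1:foll/b3/[-]
after 5 — deliver 1→0: ·
after 6 — propose(0,'q'): ·
after 7 — deliver 0→1: n1:foll/b3/[q]
after 8 — deliver 1→0: n0:lead/b3/[q]
after 9 — crash(1): n1:✗foll/b3/[q]
after 10 — deliver 1→2: ·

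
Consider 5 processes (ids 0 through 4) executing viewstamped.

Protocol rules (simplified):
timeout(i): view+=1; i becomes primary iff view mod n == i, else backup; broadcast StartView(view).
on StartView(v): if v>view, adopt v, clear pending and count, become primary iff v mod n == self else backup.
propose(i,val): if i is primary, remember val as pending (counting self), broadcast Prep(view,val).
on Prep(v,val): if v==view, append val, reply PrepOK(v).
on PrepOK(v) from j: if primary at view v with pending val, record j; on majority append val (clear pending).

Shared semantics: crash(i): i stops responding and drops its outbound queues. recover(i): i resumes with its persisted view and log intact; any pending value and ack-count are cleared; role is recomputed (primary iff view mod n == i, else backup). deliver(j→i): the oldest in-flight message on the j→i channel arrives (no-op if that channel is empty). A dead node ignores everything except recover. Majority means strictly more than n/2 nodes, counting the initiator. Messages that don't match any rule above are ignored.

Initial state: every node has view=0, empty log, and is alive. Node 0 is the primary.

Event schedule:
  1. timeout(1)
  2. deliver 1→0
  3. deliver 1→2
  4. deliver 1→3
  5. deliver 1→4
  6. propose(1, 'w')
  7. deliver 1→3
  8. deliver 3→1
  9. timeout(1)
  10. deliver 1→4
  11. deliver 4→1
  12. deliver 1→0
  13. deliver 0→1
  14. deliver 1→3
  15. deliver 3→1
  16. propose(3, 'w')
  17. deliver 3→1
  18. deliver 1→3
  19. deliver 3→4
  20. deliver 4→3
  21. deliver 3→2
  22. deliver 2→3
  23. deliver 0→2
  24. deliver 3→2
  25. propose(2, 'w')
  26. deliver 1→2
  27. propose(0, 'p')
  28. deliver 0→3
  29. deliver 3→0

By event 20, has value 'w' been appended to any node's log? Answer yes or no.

yes

e1 timeout(1): 1[prim,v=1,-]
e2 deliver 1→0: 0[back,v=1,-]
e3 deliver 1→2: 2[back,v=1,-]
e4 deliver 1→3: 3[back,v=1,-]
e5 deliver 1→4: 4[back,v=1,-]
e6 propose(1,'w'): ·
e7 deliver 1→3: 3[back,v=1,w]
e8 deliver 3→1: ·
e9 timeout(1): 1[back,v=2,-]
e10 deliver 1→4: 4[back,v=1,w]
e11 deliver 4→1: ·
e12 deliver 1→0: 0[back,v=1,w]
e13 deliver 0→1: ·
e14 deliver 1→3: 3[back,v=2,w]
e15 deliver 3→1: ·
e16 propose(3,'w'): ·
e17 deliver 3→1: ·
e18 deliver 1→3: ·
e19 deliver 3→4: ·
e20 deliver 4→3: ·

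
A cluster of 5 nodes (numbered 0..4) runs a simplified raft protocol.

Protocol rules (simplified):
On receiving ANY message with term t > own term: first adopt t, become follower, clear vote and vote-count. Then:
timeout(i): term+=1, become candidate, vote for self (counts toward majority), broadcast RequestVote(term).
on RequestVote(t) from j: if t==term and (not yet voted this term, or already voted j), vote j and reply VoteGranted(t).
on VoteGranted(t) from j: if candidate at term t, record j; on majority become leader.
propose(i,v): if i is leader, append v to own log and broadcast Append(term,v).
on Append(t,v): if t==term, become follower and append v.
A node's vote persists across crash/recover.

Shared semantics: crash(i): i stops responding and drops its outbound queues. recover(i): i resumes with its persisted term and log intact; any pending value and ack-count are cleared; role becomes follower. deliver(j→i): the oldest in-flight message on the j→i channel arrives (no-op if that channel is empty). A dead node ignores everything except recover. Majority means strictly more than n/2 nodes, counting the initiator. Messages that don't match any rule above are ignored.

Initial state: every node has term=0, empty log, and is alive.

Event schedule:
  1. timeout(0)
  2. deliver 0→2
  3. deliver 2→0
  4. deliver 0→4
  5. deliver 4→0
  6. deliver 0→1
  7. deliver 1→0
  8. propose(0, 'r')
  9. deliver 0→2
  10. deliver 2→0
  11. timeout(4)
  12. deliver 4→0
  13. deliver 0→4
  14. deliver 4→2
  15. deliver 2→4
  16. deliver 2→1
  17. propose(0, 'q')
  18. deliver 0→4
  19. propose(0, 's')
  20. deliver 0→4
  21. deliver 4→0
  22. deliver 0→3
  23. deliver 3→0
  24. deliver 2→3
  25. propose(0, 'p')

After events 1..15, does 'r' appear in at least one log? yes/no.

yes

after 1 — timeout(0): n0:cand/t1/[-]
after 2 — deliver 0→2: n2:foll/t1/[-]
after 3 — deliver 2→0: ·
after 4 — deliver 0→4: n4:foll/t1/[-]
after 5 — deliver 4→0: n0:lead/t1/[-]
after 6 — deliver 0→1: n1:foll/t1/[-]
after 7 — deliver 1→0: ·
after 8 — propose(0,'r'): n0:lead/t1/[r]
after 9 — deliver 0→2: n2:foll/t1/[r]
after 10 — deliver 2→0: ·
after 11 — timeout(4): n4:cand/t2/[-]
after 12 — deliver 4→0: n0:foll/t2/[r]
after 13 — deliver 0→4: ·
after 14 — deliver 4→2: n2:foll/t2/[r]
after 15 — deliver 2→4: ·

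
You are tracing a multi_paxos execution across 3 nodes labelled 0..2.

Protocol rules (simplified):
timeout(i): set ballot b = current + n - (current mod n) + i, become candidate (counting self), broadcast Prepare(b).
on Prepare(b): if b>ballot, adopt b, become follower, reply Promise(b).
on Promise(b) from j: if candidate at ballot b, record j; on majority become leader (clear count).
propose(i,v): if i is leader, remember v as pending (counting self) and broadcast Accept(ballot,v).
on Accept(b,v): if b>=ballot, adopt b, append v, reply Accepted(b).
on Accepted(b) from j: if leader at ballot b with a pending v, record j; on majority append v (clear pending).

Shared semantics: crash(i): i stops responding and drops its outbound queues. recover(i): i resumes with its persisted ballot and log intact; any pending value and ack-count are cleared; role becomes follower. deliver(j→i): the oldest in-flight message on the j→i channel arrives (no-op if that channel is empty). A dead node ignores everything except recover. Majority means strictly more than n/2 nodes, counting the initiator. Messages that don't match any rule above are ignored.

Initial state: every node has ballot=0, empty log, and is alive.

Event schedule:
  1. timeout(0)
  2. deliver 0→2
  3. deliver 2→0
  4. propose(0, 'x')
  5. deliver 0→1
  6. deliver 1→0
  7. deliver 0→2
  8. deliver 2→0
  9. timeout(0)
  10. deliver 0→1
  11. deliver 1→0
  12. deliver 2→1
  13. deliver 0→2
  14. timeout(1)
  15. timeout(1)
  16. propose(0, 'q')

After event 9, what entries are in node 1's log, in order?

empty

after 1 — timeout(0): n0:cand/b3/[-]
after 2 — deliver 0→2: n2:foll/b3/[-]
after 3 — deliver 2→0: n0:lead/b3/[-]
after 4 — propose(0,'x'): ·
after 5 — deliver 0→1: n1:foll/b3/[-]
after 6 — deliver 1→0: ·
after 7 — deliver 0→2: n2:foll/b3/[x]
after 8 — deliver 2→0: n0:lead/b3/[x]
after 9 — timeout(0): n0:cand/b6/[x]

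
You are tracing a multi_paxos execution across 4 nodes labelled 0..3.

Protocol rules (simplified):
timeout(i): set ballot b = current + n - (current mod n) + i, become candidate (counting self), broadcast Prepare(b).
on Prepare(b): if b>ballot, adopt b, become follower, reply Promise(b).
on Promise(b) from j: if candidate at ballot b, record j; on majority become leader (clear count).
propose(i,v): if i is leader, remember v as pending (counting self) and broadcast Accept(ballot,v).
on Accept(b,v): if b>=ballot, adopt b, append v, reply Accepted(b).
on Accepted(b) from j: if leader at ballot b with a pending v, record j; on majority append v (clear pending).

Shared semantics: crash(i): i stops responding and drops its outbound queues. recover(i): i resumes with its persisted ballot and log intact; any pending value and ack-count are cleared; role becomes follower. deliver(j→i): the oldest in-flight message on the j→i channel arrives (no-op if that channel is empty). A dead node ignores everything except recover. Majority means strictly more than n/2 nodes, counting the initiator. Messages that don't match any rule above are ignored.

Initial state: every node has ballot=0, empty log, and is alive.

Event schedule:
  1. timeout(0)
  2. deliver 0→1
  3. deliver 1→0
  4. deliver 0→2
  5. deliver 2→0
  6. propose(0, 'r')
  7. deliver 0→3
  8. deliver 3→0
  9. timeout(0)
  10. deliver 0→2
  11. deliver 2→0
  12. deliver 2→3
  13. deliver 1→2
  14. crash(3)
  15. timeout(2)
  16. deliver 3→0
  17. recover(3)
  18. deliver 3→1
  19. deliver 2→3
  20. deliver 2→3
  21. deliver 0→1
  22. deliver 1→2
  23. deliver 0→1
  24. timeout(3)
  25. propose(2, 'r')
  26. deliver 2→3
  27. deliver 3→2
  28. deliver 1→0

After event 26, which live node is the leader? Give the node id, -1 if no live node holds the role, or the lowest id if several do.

-1

1. timeout(0):  <0:cand b4 ->
2. deliver 0→1:  <1:foll b4 ->
3. deliver 1→0:  nop
4. deliver 0→2:  <2:foll b4 ->
5. deliver 2→0:  <0:lead b4 ->
6. propose(0,'r'):  nop
7. deliver 0→3:  <3:foll b4 ->
8. deliver 3→0:  nop
9. timeout(0):  <0:cand b8 ->
10. deliver 0→2:  <2:foll b4 r>
11. deliver 2→0:  nop
12. deliver 2→3:  nop
13. deliver 1→2:  nop
14. crash(3):  <3:✗foll b4 ->
15. timeout(2):  <2:cand b10 r>
16. deliver 3→0:  nop
17. recover(3):  <3:foll b4 ->
18. deliver 3→1:  nop
19. deliver 2→3:  <3:foll b10 ->
20. deliver 2→3:  nop
21. deliver 0→1:  <1:foll b4 r>
22. deliver 1→2:  nop
23. deliver 0→1:  <1:foll b8 r>
24. timeout(3):  <3:cand b15 ->
25. propose(2,'r'):  nop
26. deliver 2→3:  nop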